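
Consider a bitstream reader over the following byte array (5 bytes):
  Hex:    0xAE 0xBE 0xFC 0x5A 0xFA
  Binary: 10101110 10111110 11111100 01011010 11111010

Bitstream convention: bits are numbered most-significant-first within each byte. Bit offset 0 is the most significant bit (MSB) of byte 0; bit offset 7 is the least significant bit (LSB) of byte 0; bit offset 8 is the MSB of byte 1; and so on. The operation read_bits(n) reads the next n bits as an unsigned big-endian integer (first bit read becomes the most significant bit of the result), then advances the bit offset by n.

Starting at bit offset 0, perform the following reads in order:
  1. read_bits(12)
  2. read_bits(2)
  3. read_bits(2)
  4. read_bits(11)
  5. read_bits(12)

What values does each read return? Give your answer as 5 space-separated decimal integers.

Read 1: bits[0:12] width=12 -> value=2795 (bin 101011101011); offset now 12 = byte 1 bit 4; 28 bits remain
Read 2: bits[12:14] width=2 -> value=3 (bin 11); offset now 14 = byte 1 bit 6; 26 bits remain
Read 3: bits[14:16] width=2 -> value=2 (bin 10); offset now 16 = byte 2 bit 0; 24 bits remain
Read 4: bits[16:27] width=11 -> value=2018 (bin 11111100010); offset now 27 = byte 3 bit 3; 13 bits remain
Read 5: bits[27:39] width=12 -> value=3453 (bin 110101111101); offset now 39 = byte 4 bit 7; 1 bits remain

Answer: 2795 3 2 2018 3453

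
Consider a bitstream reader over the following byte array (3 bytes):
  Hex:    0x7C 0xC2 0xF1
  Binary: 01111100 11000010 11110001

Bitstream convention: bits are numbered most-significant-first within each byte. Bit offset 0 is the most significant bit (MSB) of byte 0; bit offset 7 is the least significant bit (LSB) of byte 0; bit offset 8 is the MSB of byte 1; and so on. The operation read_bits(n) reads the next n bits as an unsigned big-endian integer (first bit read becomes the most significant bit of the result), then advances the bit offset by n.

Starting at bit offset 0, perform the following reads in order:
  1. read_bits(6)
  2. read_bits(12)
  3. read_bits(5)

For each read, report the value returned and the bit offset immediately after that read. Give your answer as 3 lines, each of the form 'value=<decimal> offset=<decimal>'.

Read 1: bits[0:6] width=6 -> value=31 (bin 011111); offset now 6 = byte 0 bit 6; 18 bits remain
Read 2: bits[6:18] width=12 -> value=779 (bin 001100001011); offset now 18 = byte 2 bit 2; 6 bits remain
Read 3: bits[18:23] width=5 -> value=24 (bin 11000); offset now 23 = byte 2 bit 7; 1 bits remain

Answer: value=31 offset=6
value=779 offset=18
value=24 offset=23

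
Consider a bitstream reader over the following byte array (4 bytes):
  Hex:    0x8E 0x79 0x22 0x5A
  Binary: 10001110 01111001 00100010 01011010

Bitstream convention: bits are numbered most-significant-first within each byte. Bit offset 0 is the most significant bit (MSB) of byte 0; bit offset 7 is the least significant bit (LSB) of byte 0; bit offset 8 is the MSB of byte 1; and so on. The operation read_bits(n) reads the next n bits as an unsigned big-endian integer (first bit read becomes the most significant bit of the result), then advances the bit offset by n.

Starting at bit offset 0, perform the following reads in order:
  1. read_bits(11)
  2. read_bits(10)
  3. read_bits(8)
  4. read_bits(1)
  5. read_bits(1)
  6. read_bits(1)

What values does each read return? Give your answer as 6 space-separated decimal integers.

Answer: 1139 804 75 0 1 0

Derivation:
Read 1: bits[0:11] width=11 -> value=1139 (bin 10001110011); offset now 11 = byte 1 bit 3; 21 bits remain
Read 2: bits[11:21] width=10 -> value=804 (bin 1100100100); offset now 21 = byte 2 bit 5; 11 bits remain
Read 3: bits[21:29] width=8 -> value=75 (bin 01001011); offset now 29 = byte 3 bit 5; 3 bits remain
Read 4: bits[29:30] width=1 -> value=0 (bin 0); offset now 30 = byte 3 bit 6; 2 bits remain
Read 5: bits[30:31] width=1 -> value=1 (bin 1); offset now 31 = byte 3 bit 7; 1 bits remain
Read 6: bits[31:32] width=1 -> value=0 (bin 0); offset now 32 = byte 4 bit 0; 0 bits remain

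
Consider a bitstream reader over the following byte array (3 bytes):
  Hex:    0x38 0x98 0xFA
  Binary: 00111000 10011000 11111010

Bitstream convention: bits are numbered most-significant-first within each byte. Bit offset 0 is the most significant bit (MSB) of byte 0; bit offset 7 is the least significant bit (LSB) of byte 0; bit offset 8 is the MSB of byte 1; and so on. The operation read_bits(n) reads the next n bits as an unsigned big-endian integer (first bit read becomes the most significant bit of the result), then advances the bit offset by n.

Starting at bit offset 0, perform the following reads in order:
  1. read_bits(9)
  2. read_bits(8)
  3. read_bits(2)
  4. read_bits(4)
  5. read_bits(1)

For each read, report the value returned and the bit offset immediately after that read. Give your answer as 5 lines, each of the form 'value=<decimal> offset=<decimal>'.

Read 1: bits[0:9] width=9 -> value=113 (bin 001110001); offset now 9 = byte 1 bit 1; 15 bits remain
Read 2: bits[9:17] width=8 -> value=49 (bin 00110001); offset now 17 = byte 2 bit 1; 7 bits remain
Read 3: bits[17:19] width=2 -> value=3 (bin 11); offset now 19 = byte 2 bit 3; 5 bits remain
Read 4: bits[19:23] width=4 -> value=13 (bin 1101); offset now 23 = byte 2 bit 7; 1 bits remain
Read 5: bits[23:24] width=1 -> value=0 (bin 0); offset now 24 = byte 3 bit 0; 0 bits remain

Answer: value=113 offset=9
value=49 offset=17
value=3 offset=19
value=13 offset=23
value=0 offset=24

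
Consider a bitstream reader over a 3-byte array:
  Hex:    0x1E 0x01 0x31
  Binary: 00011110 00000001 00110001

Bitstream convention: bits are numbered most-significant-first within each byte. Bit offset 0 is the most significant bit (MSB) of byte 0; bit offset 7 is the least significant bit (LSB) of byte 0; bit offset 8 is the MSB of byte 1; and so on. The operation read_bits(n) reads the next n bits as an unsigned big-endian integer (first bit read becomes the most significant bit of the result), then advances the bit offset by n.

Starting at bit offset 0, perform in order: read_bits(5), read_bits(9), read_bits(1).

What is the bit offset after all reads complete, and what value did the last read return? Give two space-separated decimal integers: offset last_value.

Read 1: bits[0:5] width=5 -> value=3 (bin 00011); offset now 5 = byte 0 bit 5; 19 bits remain
Read 2: bits[5:14] width=9 -> value=384 (bin 110000000); offset now 14 = byte 1 bit 6; 10 bits remain
Read 3: bits[14:15] width=1 -> value=0 (bin 0); offset now 15 = byte 1 bit 7; 9 bits remain

Answer: 15 0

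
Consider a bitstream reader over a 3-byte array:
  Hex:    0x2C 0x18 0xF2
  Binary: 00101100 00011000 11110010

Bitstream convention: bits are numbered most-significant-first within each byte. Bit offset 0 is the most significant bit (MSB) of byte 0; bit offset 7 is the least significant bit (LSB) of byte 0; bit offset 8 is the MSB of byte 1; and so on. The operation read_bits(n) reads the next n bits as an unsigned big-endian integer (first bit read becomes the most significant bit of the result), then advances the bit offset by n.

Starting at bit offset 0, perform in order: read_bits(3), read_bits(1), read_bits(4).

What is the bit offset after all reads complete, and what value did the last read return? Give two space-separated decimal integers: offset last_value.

Answer: 8 12

Derivation:
Read 1: bits[0:3] width=3 -> value=1 (bin 001); offset now 3 = byte 0 bit 3; 21 bits remain
Read 2: bits[3:4] width=1 -> value=0 (bin 0); offset now 4 = byte 0 bit 4; 20 bits remain
Read 3: bits[4:8] width=4 -> value=12 (bin 1100); offset now 8 = byte 1 bit 0; 16 bits remain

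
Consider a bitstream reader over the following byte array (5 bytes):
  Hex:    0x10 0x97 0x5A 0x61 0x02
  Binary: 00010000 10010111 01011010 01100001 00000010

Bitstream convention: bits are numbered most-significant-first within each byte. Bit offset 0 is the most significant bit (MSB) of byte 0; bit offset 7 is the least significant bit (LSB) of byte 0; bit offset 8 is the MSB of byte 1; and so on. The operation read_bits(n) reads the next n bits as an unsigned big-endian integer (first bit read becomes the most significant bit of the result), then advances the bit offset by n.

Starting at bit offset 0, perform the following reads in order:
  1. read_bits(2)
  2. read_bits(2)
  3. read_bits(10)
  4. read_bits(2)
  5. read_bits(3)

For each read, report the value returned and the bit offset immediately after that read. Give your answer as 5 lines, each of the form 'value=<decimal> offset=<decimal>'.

Read 1: bits[0:2] width=2 -> value=0 (bin 00); offset now 2 = byte 0 bit 2; 38 bits remain
Read 2: bits[2:4] width=2 -> value=1 (bin 01); offset now 4 = byte 0 bit 4; 36 bits remain
Read 3: bits[4:14] width=10 -> value=37 (bin 0000100101); offset now 14 = byte 1 bit 6; 26 bits remain
Read 4: bits[14:16] width=2 -> value=3 (bin 11); offset now 16 = byte 2 bit 0; 24 bits remain
Read 5: bits[16:19] width=3 -> value=2 (bin 010); offset now 19 = byte 2 bit 3; 21 bits remain

Answer: value=0 offset=2
value=1 offset=4
value=37 offset=14
value=3 offset=16
value=2 offset=19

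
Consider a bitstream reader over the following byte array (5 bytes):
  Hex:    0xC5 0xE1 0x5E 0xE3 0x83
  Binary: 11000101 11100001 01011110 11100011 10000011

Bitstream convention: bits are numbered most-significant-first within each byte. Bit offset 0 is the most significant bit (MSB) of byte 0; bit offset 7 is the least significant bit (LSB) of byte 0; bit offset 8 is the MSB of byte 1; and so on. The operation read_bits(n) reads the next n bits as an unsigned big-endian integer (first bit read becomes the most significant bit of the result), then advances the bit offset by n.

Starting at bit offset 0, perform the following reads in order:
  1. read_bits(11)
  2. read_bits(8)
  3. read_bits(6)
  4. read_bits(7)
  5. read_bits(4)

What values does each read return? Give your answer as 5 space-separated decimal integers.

Answer: 1583 10 61 99 8

Derivation:
Read 1: bits[0:11] width=11 -> value=1583 (bin 11000101111); offset now 11 = byte 1 bit 3; 29 bits remain
Read 2: bits[11:19] width=8 -> value=10 (bin 00001010); offset now 19 = byte 2 bit 3; 21 bits remain
Read 3: bits[19:25] width=6 -> value=61 (bin 111101); offset now 25 = byte 3 bit 1; 15 bits remain
Read 4: bits[25:32] width=7 -> value=99 (bin 1100011); offset now 32 = byte 4 bit 0; 8 bits remain
Read 5: bits[32:36] width=4 -> value=8 (bin 1000); offset now 36 = byte 4 bit 4; 4 bits remain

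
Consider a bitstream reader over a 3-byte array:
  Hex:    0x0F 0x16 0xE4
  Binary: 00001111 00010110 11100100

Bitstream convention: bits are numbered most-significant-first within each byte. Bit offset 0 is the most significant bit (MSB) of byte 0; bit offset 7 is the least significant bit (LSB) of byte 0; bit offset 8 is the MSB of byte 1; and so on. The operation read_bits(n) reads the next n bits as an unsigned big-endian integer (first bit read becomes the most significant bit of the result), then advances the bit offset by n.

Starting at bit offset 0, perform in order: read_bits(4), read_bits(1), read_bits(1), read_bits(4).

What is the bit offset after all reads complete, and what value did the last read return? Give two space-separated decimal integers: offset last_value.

Answer: 10 12

Derivation:
Read 1: bits[0:4] width=4 -> value=0 (bin 0000); offset now 4 = byte 0 bit 4; 20 bits remain
Read 2: bits[4:5] width=1 -> value=1 (bin 1); offset now 5 = byte 0 bit 5; 19 bits remain
Read 3: bits[5:6] width=1 -> value=1 (bin 1); offset now 6 = byte 0 bit 6; 18 bits remain
Read 4: bits[6:10] width=4 -> value=12 (bin 1100); offset now 10 = byte 1 bit 2; 14 bits remain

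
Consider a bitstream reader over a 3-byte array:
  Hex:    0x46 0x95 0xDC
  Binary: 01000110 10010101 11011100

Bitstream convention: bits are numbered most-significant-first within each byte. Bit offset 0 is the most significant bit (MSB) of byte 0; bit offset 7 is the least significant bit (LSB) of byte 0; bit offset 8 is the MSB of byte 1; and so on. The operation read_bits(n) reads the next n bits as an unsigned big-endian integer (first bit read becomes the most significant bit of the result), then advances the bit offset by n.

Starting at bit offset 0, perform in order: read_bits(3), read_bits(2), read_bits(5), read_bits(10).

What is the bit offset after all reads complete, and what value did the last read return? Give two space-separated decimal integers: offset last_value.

Read 1: bits[0:3] width=3 -> value=2 (bin 010); offset now 3 = byte 0 bit 3; 21 bits remain
Read 2: bits[3:5] width=2 -> value=0 (bin 00); offset now 5 = byte 0 bit 5; 19 bits remain
Read 3: bits[5:10] width=5 -> value=26 (bin 11010); offset now 10 = byte 1 bit 2; 14 bits remain
Read 4: bits[10:20] width=10 -> value=349 (bin 0101011101); offset now 20 = byte 2 bit 4; 4 bits remain

Answer: 20 349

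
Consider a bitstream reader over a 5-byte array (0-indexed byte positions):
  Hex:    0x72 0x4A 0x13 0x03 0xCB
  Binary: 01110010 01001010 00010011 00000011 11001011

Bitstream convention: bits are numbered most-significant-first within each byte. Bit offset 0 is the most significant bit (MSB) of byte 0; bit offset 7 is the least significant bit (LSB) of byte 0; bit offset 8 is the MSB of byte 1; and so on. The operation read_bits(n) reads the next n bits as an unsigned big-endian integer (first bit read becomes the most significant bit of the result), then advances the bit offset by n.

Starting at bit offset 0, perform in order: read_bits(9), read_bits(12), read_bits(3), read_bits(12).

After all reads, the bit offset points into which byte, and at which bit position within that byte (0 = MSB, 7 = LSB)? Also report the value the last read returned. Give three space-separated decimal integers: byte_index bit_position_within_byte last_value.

Read 1: bits[0:9] width=9 -> value=228 (bin 011100100); offset now 9 = byte 1 bit 1; 31 bits remain
Read 2: bits[9:21] width=12 -> value=2370 (bin 100101000010); offset now 21 = byte 2 bit 5; 19 bits remain
Read 3: bits[21:24] width=3 -> value=3 (bin 011); offset now 24 = byte 3 bit 0; 16 bits remain
Read 4: bits[24:36] width=12 -> value=60 (bin 000000111100); offset now 36 = byte 4 bit 4; 4 bits remain

Answer: 4 4 60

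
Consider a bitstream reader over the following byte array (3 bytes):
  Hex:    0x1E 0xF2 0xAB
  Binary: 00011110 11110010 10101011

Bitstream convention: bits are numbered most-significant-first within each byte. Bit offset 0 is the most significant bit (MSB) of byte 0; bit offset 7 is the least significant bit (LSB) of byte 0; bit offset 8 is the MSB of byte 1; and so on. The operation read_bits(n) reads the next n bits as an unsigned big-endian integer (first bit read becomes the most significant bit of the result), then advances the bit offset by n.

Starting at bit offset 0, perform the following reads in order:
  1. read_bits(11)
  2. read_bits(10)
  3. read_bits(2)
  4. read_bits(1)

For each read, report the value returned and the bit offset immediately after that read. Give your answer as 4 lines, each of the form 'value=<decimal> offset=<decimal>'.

Answer: value=247 offset=11
value=597 offset=21
value=1 offset=23
value=1 offset=24

Derivation:
Read 1: bits[0:11] width=11 -> value=247 (bin 00011110111); offset now 11 = byte 1 bit 3; 13 bits remain
Read 2: bits[11:21] width=10 -> value=597 (bin 1001010101); offset now 21 = byte 2 bit 5; 3 bits remain
Read 3: bits[21:23] width=2 -> value=1 (bin 01); offset now 23 = byte 2 bit 7; 1 bits remain
Read 4: bits[23:24] width=1 -> value=1 (bin 1); offset now 24 = byte 3 bit 0; 0 bits remain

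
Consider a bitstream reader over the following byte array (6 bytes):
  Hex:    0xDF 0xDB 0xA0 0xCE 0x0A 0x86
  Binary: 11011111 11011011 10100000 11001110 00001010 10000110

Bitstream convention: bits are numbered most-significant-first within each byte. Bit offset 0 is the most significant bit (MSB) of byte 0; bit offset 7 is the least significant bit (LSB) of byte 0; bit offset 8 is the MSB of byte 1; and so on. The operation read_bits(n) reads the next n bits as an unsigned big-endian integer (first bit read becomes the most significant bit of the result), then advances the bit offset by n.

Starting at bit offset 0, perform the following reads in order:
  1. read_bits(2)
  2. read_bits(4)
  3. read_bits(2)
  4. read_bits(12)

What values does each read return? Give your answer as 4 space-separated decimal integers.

Read 1: bits[0:2] width=2 -> value=3 (bin 11); offset now 2 = byte 0 bit 2; 46 bits remain
Read 2: bits[2:6] width=4 -> value=7 (bin 0111); offset now 6 = byte 0 bit 6; 42 bits remain
Read 3: bits[6:8] width=2 -> value=3 (bin 11); offset now 8 = byte 1 bit 0; 40 bits remain
Read 4: bits[8:20] width=12 -> value=3514 (bin 110110111010); offset now 20 = byte 2 bit 4; 28 bits remain

Answer: 3 7 3 3514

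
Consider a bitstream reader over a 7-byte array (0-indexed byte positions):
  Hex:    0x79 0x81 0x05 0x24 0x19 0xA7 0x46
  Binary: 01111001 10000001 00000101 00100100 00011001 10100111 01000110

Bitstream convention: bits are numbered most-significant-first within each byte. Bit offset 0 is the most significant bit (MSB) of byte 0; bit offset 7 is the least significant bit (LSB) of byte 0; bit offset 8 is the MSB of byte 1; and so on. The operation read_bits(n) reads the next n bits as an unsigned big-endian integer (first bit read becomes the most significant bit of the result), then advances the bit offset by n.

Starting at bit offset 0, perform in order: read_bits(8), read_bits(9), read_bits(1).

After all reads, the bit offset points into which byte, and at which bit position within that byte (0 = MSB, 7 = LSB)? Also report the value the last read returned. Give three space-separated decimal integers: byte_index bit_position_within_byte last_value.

Read 1: bits[0:8] width=8 -> value=121 (bin 01111001); offset now 8 = byte 1 bit 0; 48 bits remain
Read 2: bits[8:17] width=9 -> value=258 (bin 100000010); offset now 17 = byte 2 bit 1; 39 bits remain
Read 3: bits[17:18] width=1 -> value=0 (bin 0); offset now 18 = byte 2 bit 2; 38 bits remain

Answer: 2 2 0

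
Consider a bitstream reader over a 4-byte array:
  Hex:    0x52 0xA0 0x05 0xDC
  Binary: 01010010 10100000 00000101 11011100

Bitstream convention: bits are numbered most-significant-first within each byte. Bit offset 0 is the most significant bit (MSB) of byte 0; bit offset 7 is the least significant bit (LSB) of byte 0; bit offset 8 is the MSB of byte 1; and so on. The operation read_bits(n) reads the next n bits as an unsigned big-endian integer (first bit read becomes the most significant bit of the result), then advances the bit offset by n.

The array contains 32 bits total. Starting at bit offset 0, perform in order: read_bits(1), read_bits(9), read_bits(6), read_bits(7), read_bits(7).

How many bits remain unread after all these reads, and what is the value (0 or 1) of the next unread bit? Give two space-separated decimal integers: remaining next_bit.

Answer: 2 0

Derivation:
Read 1: bits[0:1] width=1 -> value=0 (bin 0); offset now 1 = byte 0 bit 1; 31 bits remain
Read 2: bits[1:10] width=9 -> value=330 (bin 101001010); offset now 10 = byte 1 bit 2; 22 bits remain
Read 3: bits[10:16] width=6 -> value=32 (bin 100000); offset now 16 = byte 2 bit 0; 16 bits remain
Read 4: bits[16:23] width=7 -> value=2 (bin 0000010); offset now 23 = byte 2 bit 7; 9 bits remain
Read 5: bits[23:30] width=7 -> value=119 (bin 1110111); offset now 30 = byte 3 bit 6; 2 bits remain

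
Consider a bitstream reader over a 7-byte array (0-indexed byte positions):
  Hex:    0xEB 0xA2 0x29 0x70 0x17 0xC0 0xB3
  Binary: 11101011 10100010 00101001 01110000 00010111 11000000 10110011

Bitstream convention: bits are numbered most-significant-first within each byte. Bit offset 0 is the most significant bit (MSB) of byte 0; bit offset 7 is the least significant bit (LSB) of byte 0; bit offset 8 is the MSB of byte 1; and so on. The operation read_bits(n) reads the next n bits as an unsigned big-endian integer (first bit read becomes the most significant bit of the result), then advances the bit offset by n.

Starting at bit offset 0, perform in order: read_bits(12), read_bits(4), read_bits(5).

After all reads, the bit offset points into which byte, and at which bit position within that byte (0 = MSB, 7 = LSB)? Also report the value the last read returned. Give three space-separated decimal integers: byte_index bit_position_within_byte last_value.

Read 1: bits[0:12] width=12 -> value=3770 (bin 111010111010); offset now 12 = byte 1 bit 4; 44 bits remain
Read 2: bits[12:16] width=4 -> value=2 (bin 0010); offset now 16 = byte 2 bit 0; 40 bits remain
Read 3: bits[16:21] width=5 -> value=5 (bin 00101); offset now 21 = byte 2 bit 5; 35 bits remain

Answer: 2 5 5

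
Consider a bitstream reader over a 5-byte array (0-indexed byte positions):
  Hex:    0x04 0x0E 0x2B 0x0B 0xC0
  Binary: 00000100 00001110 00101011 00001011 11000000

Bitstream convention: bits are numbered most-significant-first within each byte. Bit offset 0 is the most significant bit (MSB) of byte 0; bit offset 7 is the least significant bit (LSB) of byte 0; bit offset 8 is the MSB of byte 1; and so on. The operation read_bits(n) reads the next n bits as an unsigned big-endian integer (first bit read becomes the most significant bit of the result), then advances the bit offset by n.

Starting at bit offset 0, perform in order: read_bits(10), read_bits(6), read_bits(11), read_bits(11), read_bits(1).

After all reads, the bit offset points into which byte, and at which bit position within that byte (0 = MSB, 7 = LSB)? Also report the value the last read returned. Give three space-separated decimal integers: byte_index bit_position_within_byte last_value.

Answer: 4 7 0

Derivation:
Read 1: bits[0:10] width=10 -> value=16 (bin 0000010000); offset now 10 = byte 1 bit 2; 30 bits remain
Read 2: bits[10:16] width=6 -> value=14 (bin 001110); offset now 16 = byte 2 bit 0; 24 bits remain
Read 3: bits[16:27] width=11 -> value=344 (bin 00101011000); offset now 27 = byte 3 bit 3; 13 bits remain
Read 4: bits[27:38] width=11 -> value=752 (bin 01011110000); offset now 38 = byte 4 bit 6; 2 bits remain
Read 5: bits[38:39] width=1 -> value=0 (bin 0); offset now 39 = byte 4 bit 7; 1 bits remain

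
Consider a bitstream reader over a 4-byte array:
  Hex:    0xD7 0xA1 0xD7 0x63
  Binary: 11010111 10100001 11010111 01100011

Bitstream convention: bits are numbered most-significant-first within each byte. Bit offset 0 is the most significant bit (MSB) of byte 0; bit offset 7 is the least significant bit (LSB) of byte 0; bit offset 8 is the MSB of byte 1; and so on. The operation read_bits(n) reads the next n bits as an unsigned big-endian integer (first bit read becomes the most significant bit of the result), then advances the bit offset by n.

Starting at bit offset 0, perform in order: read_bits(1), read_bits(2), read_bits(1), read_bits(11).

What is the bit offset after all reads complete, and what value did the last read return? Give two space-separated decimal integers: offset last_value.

Read 1: bits[0:1] width=1 -> value=1 (bin 1); offset now 1 = byte 0 bit 1; 31 bits remain
Read 2: bits[1:3] width=2 -> value=2 (bin 10); offset now 3 = byte 0 bit 3; 29 bits remain
Read 3: bits[3:4] width=1 -> value=1 (bin 1); offset now 4 = byte 0 bit 4; 28 bits remain
Read 4: bits[4:15] width=11 -> value=976 (bin 01111010000); offset now 15 = byte 1 bit 7; 17 bits remain

Answer: 15 976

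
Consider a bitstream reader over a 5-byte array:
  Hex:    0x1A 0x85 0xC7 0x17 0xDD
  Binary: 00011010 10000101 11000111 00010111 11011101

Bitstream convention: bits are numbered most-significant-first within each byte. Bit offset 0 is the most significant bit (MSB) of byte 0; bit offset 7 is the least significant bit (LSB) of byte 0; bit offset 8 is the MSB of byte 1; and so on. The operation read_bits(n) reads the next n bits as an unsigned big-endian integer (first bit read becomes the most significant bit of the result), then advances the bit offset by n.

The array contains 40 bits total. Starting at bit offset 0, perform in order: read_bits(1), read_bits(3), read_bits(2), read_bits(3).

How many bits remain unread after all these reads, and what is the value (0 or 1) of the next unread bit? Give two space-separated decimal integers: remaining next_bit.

Read 1: bits[0:1] width=1 -> value=0 (bin 0); offset now 1 = byte 0 bit 1; 39 bits remain
Read 2: bits[1:4] width=3 -> value=1 (bin 001); offset now 4 = byte 0 bit 4; 36 bits remain
Read 3: bits[4:6] width=2 -> value=2 (bin 10); offset now 6 = byte 0 bit 6; 34 bits remain
Read 4: bits[6:9] width=3 -> value=5 (bin 101); offset now 9 = byte 1 bit 1; 31 bits remain

Answer: 31 0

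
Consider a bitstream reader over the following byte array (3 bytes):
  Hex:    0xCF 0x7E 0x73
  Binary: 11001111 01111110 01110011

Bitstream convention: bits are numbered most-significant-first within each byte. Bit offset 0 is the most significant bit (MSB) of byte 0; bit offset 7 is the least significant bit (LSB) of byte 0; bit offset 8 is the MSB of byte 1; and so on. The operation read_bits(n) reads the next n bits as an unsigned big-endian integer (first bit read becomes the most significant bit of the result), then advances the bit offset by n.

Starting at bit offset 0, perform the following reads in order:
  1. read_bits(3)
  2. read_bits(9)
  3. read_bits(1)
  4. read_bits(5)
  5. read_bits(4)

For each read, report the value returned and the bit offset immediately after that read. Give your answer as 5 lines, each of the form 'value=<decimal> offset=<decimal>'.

Answer: value=6 offset=3
value=247 offset=12
value=1 offset=13
value=25 offset=18
value=12 offset=22

Derivation:
Read 1: bits[0:3] width=3 -> value=6 (bin 110); offset now 3 = byte 0 bit 3; 21 bits remain
Read 2: bits[3:12] width=9 -> value=247 (bin 011110111); offset now 12 = byte 1 bit 4; 12 bits remain
Read 3: bits[12:13] width=1 -> value=1 (bin 1); offset now 13 = byte 1 bit 5; 11 bits remain
Read 4: bits[13:18] width=5 -> value=25 (bin 11001); offset now 18 = byte 2 bit 2; 6 bits remain
Read 5: bits[18:22] width=4 -> value=12 (bin 1100); offset now 22 = byte 2 bit 6; 2 bits remain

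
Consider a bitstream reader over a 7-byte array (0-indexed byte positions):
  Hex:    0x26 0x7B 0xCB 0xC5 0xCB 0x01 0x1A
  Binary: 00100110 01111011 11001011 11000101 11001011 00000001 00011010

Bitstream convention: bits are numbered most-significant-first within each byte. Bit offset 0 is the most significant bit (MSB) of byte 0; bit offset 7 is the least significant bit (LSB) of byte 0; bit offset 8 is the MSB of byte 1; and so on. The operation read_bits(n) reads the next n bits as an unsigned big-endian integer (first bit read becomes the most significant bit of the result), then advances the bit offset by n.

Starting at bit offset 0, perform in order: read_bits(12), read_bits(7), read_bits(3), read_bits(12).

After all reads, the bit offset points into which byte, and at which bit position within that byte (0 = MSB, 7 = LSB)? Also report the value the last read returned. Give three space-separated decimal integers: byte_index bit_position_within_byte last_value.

Answer: 4 2 3863

Derivation:
Read 1: bits[0:12] width=12 -> value=615 (bin 001001100111); offset now 12 = byte 1 bit 4; 44 bits remain
Read 2: bits[12:19] width=7 -> value=94 (bin 1011110); offset now 19 = byte 2 bit 3; 37 bits remain
Read 3: bits[19:22] width=3 -> value=2 (bin 010); offset now 22 = byte 2 bit 6; 34 bits remain
Read 4: bits[22:34] width=12 -> value=3863 (bin 111100010111); offset now 34 = byte 4 bit 2; 22 bits remain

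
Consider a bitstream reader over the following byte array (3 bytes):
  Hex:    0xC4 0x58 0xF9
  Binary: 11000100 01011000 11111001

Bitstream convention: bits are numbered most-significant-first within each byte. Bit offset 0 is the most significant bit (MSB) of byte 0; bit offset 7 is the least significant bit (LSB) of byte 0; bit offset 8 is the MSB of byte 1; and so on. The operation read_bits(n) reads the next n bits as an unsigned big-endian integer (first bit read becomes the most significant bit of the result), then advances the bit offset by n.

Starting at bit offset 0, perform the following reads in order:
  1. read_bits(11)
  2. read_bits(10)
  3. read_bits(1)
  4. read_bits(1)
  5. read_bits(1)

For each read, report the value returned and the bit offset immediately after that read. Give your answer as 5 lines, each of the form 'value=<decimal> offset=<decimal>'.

Answer: value=1570 offset=11
value=799 offset=21
value=0 offset=22
value=0 offset=23
value=1 offset=24

Derivation:
Read 1: bits[0:11] width=11 -> value=1570 (bin 11000100010); offset now 11 = byte 1 bit 3; 13 bits remain
Read 2: bits[11:21] width=10 -> value=799 (bin 1100011111); offset now 21 = byte 2 bit 5; 3 bits remain
Read 3: bits[21:22] width=1 -> value=0 (bin 0); offset now 22 = byte 2 bit 6; 2 bits remain
Read 4: bits[22:23] width=1 -> value=0 (bin 0); offset now 23 = byte 2 bit 7; 1 bits remain
Read 5: bits[23:24] width=1 -> value=1 (bin 1); offset now 24 = byte 3 bit 0; 0 bits remain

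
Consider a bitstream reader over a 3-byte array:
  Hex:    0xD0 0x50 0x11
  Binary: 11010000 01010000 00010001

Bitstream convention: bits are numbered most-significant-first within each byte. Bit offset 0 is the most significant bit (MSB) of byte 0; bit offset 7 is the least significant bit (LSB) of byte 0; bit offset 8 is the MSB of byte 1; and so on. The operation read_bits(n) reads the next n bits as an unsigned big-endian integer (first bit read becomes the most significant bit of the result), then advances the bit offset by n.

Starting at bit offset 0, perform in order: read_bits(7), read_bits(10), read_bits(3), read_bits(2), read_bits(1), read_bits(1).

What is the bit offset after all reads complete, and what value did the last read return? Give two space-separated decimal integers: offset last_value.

Read 1: bits[0:7] width=7 -> value=104 (bin 1101000); offset now 7 = byte 0 bit 7; 17 bits remain
Read 2: bits[7:17] width=10 -> value=160 (bin 0010100000); offset now 17 = byte 2 bit 1; 7 bits remain
Read 3: bits[17:20] width=3 -> value=1 (bin 001); offset now 20 = byte 2 bit 4; 4 bits remain
Read 4: bits[20:22] width=2 -> value=0 (bin 00); offset now 22 = byte 2 bit 6; 2 bits remain
Read 5: bits[22:23] width=1 -> value=0 (bin 0); offset now 23 = byte 2 bit 7; 1 bits remain
Read 6: bits[23:24] width=1 -> value=1 (bin 1); offset now 24 = byte 3 bit 0; 0 bits remain

Answer: 24 1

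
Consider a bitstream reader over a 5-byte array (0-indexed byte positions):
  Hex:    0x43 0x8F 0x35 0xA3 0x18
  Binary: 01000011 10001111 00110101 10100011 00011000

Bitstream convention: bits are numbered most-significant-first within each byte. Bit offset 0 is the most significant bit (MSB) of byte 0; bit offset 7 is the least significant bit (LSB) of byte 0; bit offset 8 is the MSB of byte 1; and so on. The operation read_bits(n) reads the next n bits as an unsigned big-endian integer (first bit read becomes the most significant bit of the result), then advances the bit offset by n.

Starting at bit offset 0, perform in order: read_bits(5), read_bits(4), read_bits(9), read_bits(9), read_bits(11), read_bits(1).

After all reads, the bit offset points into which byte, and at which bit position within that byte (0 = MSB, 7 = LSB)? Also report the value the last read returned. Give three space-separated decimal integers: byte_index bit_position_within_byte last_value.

Read 1: bits[0:5] width=5 -> value=8 (bin 01000); offset now 5 = byte 0 bit 5; 35 bits remain
Read 2: bits[5:9] width=4 -> value=7 (bin 0111); offset now 9 = byte 1 bit 1; 31 bits remain
Read 3: bits[9:18] width=9 -> value=60 (bin 000111100); offset now 18 = byte 2 bit 2; 22 bits remain
Read 4: bits[18:27] width=9 -> value=429 (bin 110101101); offset now 27 = byte 3 bit 3; 13 bits remain
Read 5: bits[27:38] width=11 -> value=198 (bin 00011000110); offset now 38 = byte 4 bit 6; 2 bits remain
Read 6: bits[38:39] width=1 -> value=0 (bin 0); offset now 39 = byte 4 bit 7; 1 bits remain

Answer: 4 7 0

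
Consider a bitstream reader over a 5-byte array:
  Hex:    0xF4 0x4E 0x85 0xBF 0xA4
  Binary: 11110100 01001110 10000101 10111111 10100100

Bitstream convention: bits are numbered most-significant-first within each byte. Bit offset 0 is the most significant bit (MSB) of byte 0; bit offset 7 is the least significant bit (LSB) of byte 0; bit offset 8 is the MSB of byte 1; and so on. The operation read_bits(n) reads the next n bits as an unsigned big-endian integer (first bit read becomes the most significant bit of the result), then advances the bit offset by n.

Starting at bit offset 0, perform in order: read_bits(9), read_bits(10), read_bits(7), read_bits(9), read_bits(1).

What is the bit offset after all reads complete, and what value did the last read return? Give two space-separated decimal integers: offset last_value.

Read 1: bits[0:9] width=9 -> value=488 (bin 111101000); offset now 9 = byte 1 bit 1; 31 bits remain
Read 2: bits[9:19] width=10 -> value=628 (bin 1001110100); offset now 19 = byte 2 bit 3; 21 bits remain
Read 3: bits[19:26] width=7 -> value=22 (bin 0010110); offset now 26 = byte 3 bit 2; 14 bits remain
Read 4: bits[26:35] width=9 -> value=509 (bin 111111101); offset now 35 = byte 4 bit 3; 5 bits remain
Read 5: bits[35:36] width=1 -> value=0 (bin 0); offset now 36 = byte 4 bit 4; 4 bits remain

Answer: 36 0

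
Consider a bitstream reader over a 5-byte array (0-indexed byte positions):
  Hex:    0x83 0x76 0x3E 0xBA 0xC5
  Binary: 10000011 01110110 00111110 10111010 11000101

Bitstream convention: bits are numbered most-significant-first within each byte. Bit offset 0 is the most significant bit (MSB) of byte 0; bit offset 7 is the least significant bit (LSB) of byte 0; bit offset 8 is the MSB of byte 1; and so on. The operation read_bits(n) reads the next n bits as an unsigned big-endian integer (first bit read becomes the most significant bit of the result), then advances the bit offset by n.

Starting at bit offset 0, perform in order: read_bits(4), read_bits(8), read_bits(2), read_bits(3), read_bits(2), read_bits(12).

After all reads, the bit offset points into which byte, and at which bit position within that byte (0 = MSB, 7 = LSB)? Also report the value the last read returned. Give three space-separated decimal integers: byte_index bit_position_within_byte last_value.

Read 1: bits[0:4] width=4 -> value=8 (bin 1000); offset now 4 = byte 0 bit 4; 36 bits remain
Read 2: bits[4:12] width=8 -> value=55 (bin 00110111); offset now 12 = byte 1 bit 4; 28 bits remain
Read 3: bits[12:14] width=2 -> value=1 (bin 01); offset now 14 = byte 1 bit 6; 26 bits remain
Read 4: bits[14:17] width=3 -> value=4 (bin 100); offset now 17 = byte 2 bit 1; 23 bits remain
Read 5: bits[17:19] width=2 -> value=1 (bin 01); offset now 19 = byte 2 bit 3; 21 bits remain
Read 6: bits[19:31] width=12 -> value=3933 (bin 111101011101); offset now 31 = byte 3 bit 7; 9 bits remain

Answer: 3 7 3933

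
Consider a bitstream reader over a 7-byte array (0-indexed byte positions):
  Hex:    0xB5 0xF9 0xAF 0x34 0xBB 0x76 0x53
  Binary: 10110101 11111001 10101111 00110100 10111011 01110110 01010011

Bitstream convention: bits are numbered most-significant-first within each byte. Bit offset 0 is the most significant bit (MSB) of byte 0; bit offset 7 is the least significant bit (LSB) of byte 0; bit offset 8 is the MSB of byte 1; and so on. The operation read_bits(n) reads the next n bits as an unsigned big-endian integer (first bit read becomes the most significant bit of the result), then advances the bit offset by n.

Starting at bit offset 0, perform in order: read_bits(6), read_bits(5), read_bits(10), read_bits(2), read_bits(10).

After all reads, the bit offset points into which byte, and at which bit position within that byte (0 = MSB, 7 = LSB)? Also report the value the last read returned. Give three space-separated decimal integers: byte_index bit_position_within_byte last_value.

Read 1: bits[0:6] width=6 -> value=45 (bin 101101); offset now 6 = byte 0 bit 6; 50 bits remain
Read 2: bits[6:11] width=5 -> value=15 (bin 01111); offset now 11 = byte 1 bit 3; 45 bits remain
Read 3: bits[11:21] width=10 -> value=821 (bin 1100110101); offset now 21 = byte 2 bit 5; 35 bits remain
Read 4: bits[21:23] width=2 -> value=3 (bin 11); offset now 23 = byte 2 bit 7; 33 bits remain
Read 5: bits[23:33] width=10 -> value=617 (bin 1001101001); offset now 33 = byte 4 bit 1; 23 bits remain

Answer: 4 1 617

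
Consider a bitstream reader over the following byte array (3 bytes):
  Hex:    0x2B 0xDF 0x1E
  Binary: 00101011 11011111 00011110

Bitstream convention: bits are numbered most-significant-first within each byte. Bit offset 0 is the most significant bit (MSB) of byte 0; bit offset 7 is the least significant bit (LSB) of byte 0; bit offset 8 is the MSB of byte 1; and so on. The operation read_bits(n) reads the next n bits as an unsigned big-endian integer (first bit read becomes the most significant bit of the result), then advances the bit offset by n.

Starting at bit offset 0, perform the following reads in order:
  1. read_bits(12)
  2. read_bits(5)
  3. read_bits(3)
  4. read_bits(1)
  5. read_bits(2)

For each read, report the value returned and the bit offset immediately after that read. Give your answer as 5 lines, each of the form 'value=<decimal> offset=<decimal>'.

Read 1: bits[0:12] width=12 -> value=701 (bin 001010111101); offset now 12 = byte 1 bit 4; 12 bits remain
Read 2: bits[12:17] width=5 -> value=30 (bin 11110); offset now 17 = byte 2 bit 1; 7 bits remain
Read 3: bits[17:20] width=3 -> value=1 (bin 001); offset now 20 = byte 2 bit 4; 4 bits remain
Read 4: bits[20:21] width=1 -> value=1 (bin 1); offset now 21 = byte 2 bit 5; 3 bits remain
Read 5: bits[21:23] width=2 -> value=3 (bin 11); offset now 23 = byte 2 bit 7; 1 bits remain

Answer: value=701 offset=12
value=30 offset=17
value=1 offset=20
value=1 offset=21
value=3 offset=23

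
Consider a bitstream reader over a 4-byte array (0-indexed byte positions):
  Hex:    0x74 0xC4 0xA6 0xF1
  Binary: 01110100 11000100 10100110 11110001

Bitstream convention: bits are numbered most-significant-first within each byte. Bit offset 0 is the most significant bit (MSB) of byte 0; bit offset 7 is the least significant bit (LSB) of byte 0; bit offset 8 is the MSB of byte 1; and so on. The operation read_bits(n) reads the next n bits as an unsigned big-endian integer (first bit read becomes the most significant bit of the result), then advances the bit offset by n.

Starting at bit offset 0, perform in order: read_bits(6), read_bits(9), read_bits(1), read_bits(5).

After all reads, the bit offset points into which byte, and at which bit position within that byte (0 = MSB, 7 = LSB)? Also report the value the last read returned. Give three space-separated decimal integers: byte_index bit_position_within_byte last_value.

Read 1: bits[0:6] width=6 -> value=29 (bin 011101); offset now 6 = byte 0 bit 6; 26 bits remain
Read 2: bits[6:15] width=9 -> value=98 (bin 001100010); offset now 15 = byte 1 bit 7; 17 bits remain
Read 3: bits[15:16] width=1 -> value=0 (bin 0); offset now 16 = byte 2 bit 0; 16 bits remain
Read 4: bits[16:21] width=5 -> value=20 (bin 10100); offset now 21 = byte 2 bit 5; 11 bits remain

Answer: 2 5 20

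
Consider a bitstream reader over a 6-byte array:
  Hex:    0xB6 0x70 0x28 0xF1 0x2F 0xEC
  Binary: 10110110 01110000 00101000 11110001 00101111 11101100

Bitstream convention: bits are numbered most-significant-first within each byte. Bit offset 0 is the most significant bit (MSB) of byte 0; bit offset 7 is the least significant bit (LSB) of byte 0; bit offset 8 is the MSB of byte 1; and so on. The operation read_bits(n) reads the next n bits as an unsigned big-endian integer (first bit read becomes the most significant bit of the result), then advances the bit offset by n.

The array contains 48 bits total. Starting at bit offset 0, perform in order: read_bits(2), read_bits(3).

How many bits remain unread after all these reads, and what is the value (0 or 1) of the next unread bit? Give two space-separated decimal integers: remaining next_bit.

Read 1: bits[0:2] width=2 -> value=2 (bin 10); offset now 2 = byte 0 bit 2; 46 bits remain
Read 2: bits[2:5] width=3 -> value=6 (bin 110); offset now 5 = byte 0 bit 5; 43 bits remain

Answer: 43 1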